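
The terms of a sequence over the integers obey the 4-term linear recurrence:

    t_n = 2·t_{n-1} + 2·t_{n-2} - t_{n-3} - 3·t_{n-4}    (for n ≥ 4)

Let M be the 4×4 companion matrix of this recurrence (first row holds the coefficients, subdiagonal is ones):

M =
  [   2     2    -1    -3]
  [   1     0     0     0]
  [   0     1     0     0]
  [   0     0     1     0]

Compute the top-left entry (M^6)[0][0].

(M^6)[0][0] is the top entry after applying M 6 times to the unit state (1, 0, 0, 0). Equivalently it is h_{9} for the auxiliary sequence (h_n) obeying the same recurrence with h_3 = 1 and h_i = 0 for 0 ≤ i < 3:
h_4 = 2·1 + 2·0 + -1·0 + -3·0 = 2
h_5 = 2·2 + 2·1 + -1·0 + -3·0 = 6
h_6 = 2·6 + 2·2 + -1·1 + -3·0 = 15
h_7 = 2·15 + 2·6 + -1·2 + -3·1 = 37
h_8 = 2·37 + 2·15 + -1·6 + -3·2 = 92
h_9 = 2·92 + 2·37 + -1·15 + -3·6 = 225

225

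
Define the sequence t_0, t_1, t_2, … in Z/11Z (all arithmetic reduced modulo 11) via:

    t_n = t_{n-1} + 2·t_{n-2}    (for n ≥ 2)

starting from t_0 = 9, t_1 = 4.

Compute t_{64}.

t_2 = 1·4 + 2·9 = 0
t_3 = 1·0 + 2·4 = 8
t_4 = 1·8 + 2·0 = 8
t_5 = 1·8 + 2·8 = 2
t_6 = 1·2 + 2·8 = 7
t_7 = 1·7 + 2·2 = 0
t_8 = 1·0 + 2·7 = 3
t_9 = 1·3 + 2·0 = 3
t_10 = 1·3 + 2·3 = 9
t_11 = 1·9 + 2·3 = 4
(t_10, t_11) = (9, 4) = (t_0, t_1), so the sequence has period 10.
64 ≡ 4 (mod 10), hence t_64 = t_4 = 8.

8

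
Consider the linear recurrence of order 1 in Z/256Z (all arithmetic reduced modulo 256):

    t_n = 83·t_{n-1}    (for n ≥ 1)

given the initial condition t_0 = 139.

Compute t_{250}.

35

t_1 = 83·139 = 17
t_2 = 83·17 = 131
t_3 = 83·131 = 121
t_4 = 83·121 = 59
t_5 = 83·59 = 33
t_6 = 83·33 = 179
t_7 = 83·179 = 9
t_8 = 83·9 = 235
t_9 = 83·235 = 49
t_10 = 83·49 = 227
t_11 = 83·227 = 153
t_12 = 83·153 = 155
t_13 = 83·155 = 65
t_14 = 83·65 = 19
t_15 = 83·19 = 41
t_16 = 83·41 = 75
t_17 = 83·75 = 81
t_18 = 83·81 = 67
t_19 = 83·67 = 185
t_20 = 83·185 = 251
t_21 = 83·251 = 97
t_22 = 83·97 = 115
t_23 = 83·115 = 73
t_24 = 83·73 = 171
t_25 = 83·171 = 113
t_26 = 83·113 = 163
t_27 = 83·163 = 217
t_28 = 83·217 = 91
t_29 = 83·91 = 129
t_30 = 83·129 = 211
t_31 = 83·211 = 105
t_32 = 83·105 = 11
t_33 = 83·11 = 145
t_34 = 83·145 = 3
t_35 = 83·3 = 249
t_36 = 83·249 = 187
t_37 = 83·187 = 161
t_38 = 83·161 = 51
t_39 = 83·51 = 137
t_40 = 83·137 = 107
t_41 = 83·107 = 177
t_42 = 83·177 = 99
t_43 = 83·99 = 25
t_44 = 83·25 = 27
t_45 = 83·27 = 193
t_46 = 83·193 = 147
t_47 = 83·147 = 169
t_48 = 83·169 = 203
t_49 = 83·203 = 209
t_50 = 83·209 = 195
t_51 = 83·195 = 57
t_52 = 83·57 = 123
t_53 = 83·123 = 225
t_54 = 83·225 = 243
t_55 = 83·243 = 201
t_56 = 83·201 = 43
t_57 = 83·43 = 241
t_58 = 83·241 = 35
t_59 = 83·35 = 89
t_60 = 83·89 = 219
t_61 = 83·219 = 1
t_62 = 83·1 = 83
t_63 = 83·83 = 233
t_64 = 83·233 = 139
(t_64) = (139) = (t_0), so the sequence has period 64.
250 ≡ 58 (mod 64), hence t_250 = t_58 = 35.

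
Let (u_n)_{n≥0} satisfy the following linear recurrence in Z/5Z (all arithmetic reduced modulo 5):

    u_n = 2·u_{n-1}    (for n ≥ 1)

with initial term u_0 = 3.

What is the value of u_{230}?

u_1 = 2·3 = 1
u_2 = 2·1 = 2
u_3 = 2·2 = 4
u_4 = 2·4 = 3
(u_4) = (3) = (u_0), so the sequence has period 4.
230 ≡ 2 (mod 4), hence u_230 = u_2 = 2.

2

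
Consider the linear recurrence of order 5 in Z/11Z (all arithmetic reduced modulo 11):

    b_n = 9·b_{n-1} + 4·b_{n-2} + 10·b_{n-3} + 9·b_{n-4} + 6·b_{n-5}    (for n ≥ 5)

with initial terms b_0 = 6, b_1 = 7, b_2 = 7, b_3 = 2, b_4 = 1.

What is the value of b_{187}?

b_5 = 9·1 + 4·2 + 10·7 + 9·7 + 6·6 = 10
b_6 = 9·10 + 4·1 + 10·2 + 9·7 + 6·7 = 10
b_7 = 9·10 + 4·10 + 10·1 + 9·2 + 6·7 = 2
b_8 = 9·2 + 4·10 + 10·10 + 9·1 + 6·2 = 3
b_9 = 9·3 + 4·2 + 10·10 + 9·10 + 6·1 = 0
b_10 = 9·0 + 4·3 + 10·2 + 9·10 + 6·10 = 6
Continuing the recurrence:
  b_11 = 8;  b_12 = 3;  b_13 = 5;  b_14 = 4;  b_15 = 7;  b_16 = 6
  b_17 = 9;  b_18 = 10;  b_19 = 9;  b_20 = 10;  b_21 = 2;  b_22 = 6
  b_23 = 6;  b_24 = 0;  b_25 = 8;  b_26 = 0;  b_27 = 1;  b_28 = 4
  b_29 = 2;  b_30 = 4;  b_31 = 5;  b_32 = 2;  b_33 = 10;  b_34 = 9
  b_35 = 1;  b_36 = 6;  b_37 = 8;  b_38 = 5;  b_39 = 2;  b_40 = 2
  b_41 = 8;  b_42 = 6;  b_43 = 0;  b_44 = 2;  b_45 = 8;  b_46 = 6
  b_47 = 10;  b_48 = 3;  b_49 = 2;  b_50 = 1;  b_51 = 8;  b_52 = 7
  b_53 = 9;  b_54 = 1;  b_55 = 6;  b_56 = 6;  b_57 = 2;  b_58 = 0
  b_59 = 7;  b_60 = 8;  b_61 = 0;  b_62 = 4;  b_63 = 3;  b_64 = 3
  b_65 = 6;  b_66 = 0;  b_67 = 6;  b_68 = 5;  b_69 = 9;  b_70 = 10
  b_71 = 10;  b_72 = 4;  b_73 = 1;  b_74 = 5;  b_75 = 8;  b_76 = 0
  b_77 = 5;  b_78 = 0;  b_79 = 1;  b_80 = 8;  b_81 = 0;  b_82 = 6
  b_83 = 0;  b_84 = 3;  b_85 = 3;  b_86 = 5;  b_87 = 2;  b_88 = 7
  b_89 = 1;  b_90 = 10;  b_91 = 3;  b_92 = 9;  b_93 = 2;  b_94 = 4
  b_95 = 1;  b_96 = 1;  b_97 = 4;  b_98 = 10;  b_99 = 6;  b_100 = 6
  b_101 = 0;  b_102 = 0;  b_103 = 9;  b_104 = 6;  b_105 = 5;  b_106 = 5
  b_107 = 8;  b_108 = 8;  b_109 = 4;  b_110 = 3;  b_111 = 5;  b_112 = 8
  b_113 = 8;  b_114 = 7;  b_115 = 7;  b_116 = 9;  b_117 = 2;  b_118 = 4
  b_119 = 8;  b_120 = 0;  b_121 = 1;  b_122 = 5;  b_123 = 2;  b_124 = 8
  b_125 = 7;  b_126 = 1;  b_127 = 0;  b_128 = 4;  b_129 = 3;  b_130 = 6
  b_131 = 2;  b_132 = 9;  b_133 = 2;  b_134 = 3;  b_135 = 3;  b_136 = 9
  b_137 = 8;  b_138 = 1;  b_139 = 0;  b_140 = 7;  b_141 = 1;  b_142 = 6
  b_143 = 2;  b_144 = 5;  b_145 = 10;  b_146 = 3;  b_147 = 6;  b_148 = 3
  b_149 = 3;  b_150 = 10;  b_151 = 6;  b_152 = 0;  b_153 = 4;  b_154 = 6
  b_155 = 8;  b_156 = 7;  b_157 = 4;  b_158 = 2;  b_159 = 3;  b_160 = 10
  b_161 = 2;  b_162 = 9;  b_163 = 8;  b_164 = 5;  b_165 = 3;  b_166 = 0
  b_167 = 1;  b_168 = 0;  b_169 = 6;  b_170 = 5;  b_171 = 1;  b_172 = 7
  b_173 = 6;  b_174 = 8;  b_175 = 7;  b_176 = 4;  b_177 = 9;  b_178 = 0
  b_179 = 0;  b_180 = 3;  b_181 = 0;  b_182 = 0;  b_183 = 8;  b_184 = 0
  b_185 = 6
b_186 = 9·6 + 4·0 + 10·8 + 9·0 + 6·0 = 2
b_187 = 9·2 + 4·6 + 10·0 + 9·8 + 6·0 = 4

4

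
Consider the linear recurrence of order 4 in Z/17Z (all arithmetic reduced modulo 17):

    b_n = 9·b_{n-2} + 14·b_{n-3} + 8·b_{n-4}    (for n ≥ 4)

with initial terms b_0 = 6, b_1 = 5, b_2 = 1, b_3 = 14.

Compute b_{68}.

13

b_4 = 0·14 + 9·1 + 14·5 + 8·6 = 8
b_5 = 0·8 + 9·14 + 14·1 + 8·5 = 10
b_6 = 0·10 + 9·8 + 14·14 + 8·1 = 4
b_7 = 0·4 + 9·10 + 14·8 + 8·14 = 8
b_8 = 0·8 + 9·4 + 14·10 + 8·8 = 2
b_9 = 0·2 + 9·8 + 14·4 + 8·10 = 4
b_10 = 0·4 + 9·2 + 14·8 + 8·4 = 9
b_11 = 0·9 + 9·4 + 14·2 + 8·8 = 9
b_12 = 0·9 + 9·9 + 14·4 + 8·2 = 0
b_13 = 0·0 + 9·9 + 14·9 + 8·4 = 1
b_14 = 0·1 + 9·0 + 14·9 + 8·9 = 11
b_15 = 0·11 + 9·1 + 14·0 + 8·9 = 13
b_16 = 0·13 + 9·11 + 14·1 + 8·0 = 11
b_17 = 0·11 + 9·13 + 14·11 + 8·1 = 7
b_18 = 0·7 + 9·11 + 14·13 + 8·11 = 12
b_19 = 0·12 + 9·7 + 14·11 + 8·13 = 15
b_20 = 0·15 + 9·12 + 14·7 + 8·11 = 5
b_21 = 0·5 + 9·15 + 14·12 + 8·7 = 2
b_22 = 0·2 + 9·5 + 14·15 + 8·12 = 11
b_23 = 0·11 + 9·2 + 14·5 + 8·15 = 4
b_24 = 0·4 + 9·11 + 14·2 + 8·5 = 14
b_25 = 0·14 + 9·4 + 14·11 + 8·2 = 2
b_26 = 0·2 + 9·14 + 14·4 + 8·11 = 15
b_27 = 0·15 + 9·2 + 14·14 + 8·4 = 8
b_28 = 0·8 + 9·15 + 14·2 + 8·14 = 3
b_29 = 0·3 + 9·8 + 14·15 + 8·2 = 9
b_30 = 0·9 + 9·3 + 14·8 + 8·15 = 4
b_31 = 0·4 + 9·9 + 14·3 + 8·8 = 0
b_32 = 0·0 + 9·4 + 14·9 + 8·3 = 16
b_33 = 0·16 + 9·0 + 14·4 + 8·9 = 9
b_34 = 0·9 + 9·16 + 14·0 + 8·4 = 6
b_35 = 0·6 + 9·9 + 14·16 + 8·0 = 16
b_36 = 0·16 + 9·6 + 14·9 + 8·16 = 2
b_37 = 0·2 + 9·16 + 14·6 + 8·9 = 11
b_38 = 0·11 + 9·2 + 14·16 + 8·6 = 1
b_39 = 0·1 + 9·11 + 14·2 + 8·16 = 0
b_40 = 0·0 + 9·1 + 14·11 + 8·2 = 9
b_41 = 0·9 + 9·0 + 14·1 + 8·11 = 0
b_42 = 0·0 + 9·9 + 14·0 + 8·1 = 4
b_43 = 0·4 + 9·0 + 14·9 + 8·0 = 7
b_44 = 0·7 + 9·4 + 14·0 + 8·9 = 6
b_45 = 0·6 + 9·7 + 14·4 + 8·0 = 0
b_46 = 0·0 + 9·6 + 14·7 + 8·4 = 14
b_47 = 0·14 + 9·0 + 14·6 + 8·7 = 4
b_48 = 0·4 + 9·14 + 14·0 + 8·6 = 4
b_49 = 0·4 + 9·4 + 14·14 + 8·0 = 11
b_50 = 0·11 + 9·4 + 14·4 + 8·14 = 0
b_51 = 0·0 + 9·11 + 14·4 + 8·4 = 0
b_52 = 0·0 + 9·0 + 14·11 + 8·4 = 16
b_53 = 0·16 + 9·0 + 14·0 + 8·11 = 3
b_54 = 0·3 + 9·16 + 14·0 + 8·0 = 8
b_55 = 0·8 + 9·3 + 14·16 + 8·0 = 13
b_56 = 0·13 + 9·8 + 14·3 + 8·16 = 4
b_57 = 0·4 + 9·13 + 14·8 + 8·3 = 15
b_58 = 0·15 + 9·4 + 14·13 + 8·8 = 10
b_59 = 0·10 + 9·15 + 14·4 + 8·13 = 6
b_60 = 0·6 + 9·10 + 14·15 + 8·4 = 9
b_61 = 0·9 + 9·6 + 14·10 + 8·15 = 8
b_62 = 0·8 + 9·9 + 14·6 + 8·10 = 7
b_63 = 0·7 + 9·8 + 14·9 + 8·6 = 8
b_64 = 0·8 + 9·7 + 14·8 + 8·9 = 9
b_65 = 0·9 + 9·8 + 14·7 + 8·8 = 13
b_66 = 0·13 + 9·9 + 14·8 + 8·7 = 11
b_67 = 0·11 + 9·13 + 14·9 + 8·8 = 1
b_68 = 0·1 + 9·11 + 14·13 + 8·9 = 13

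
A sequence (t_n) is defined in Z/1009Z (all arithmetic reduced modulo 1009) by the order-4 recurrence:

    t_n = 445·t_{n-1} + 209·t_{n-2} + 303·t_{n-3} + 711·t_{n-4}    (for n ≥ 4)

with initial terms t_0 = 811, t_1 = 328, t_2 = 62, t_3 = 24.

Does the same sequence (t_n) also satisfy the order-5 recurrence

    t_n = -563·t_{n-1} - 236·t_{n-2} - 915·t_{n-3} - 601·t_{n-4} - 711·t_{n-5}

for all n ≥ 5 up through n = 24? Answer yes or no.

yes

Terms t_0..t_24: 811, 328, 62, 24, 406, 783, 323, 477, 505, 270, 533, 775, 136, 834, 306, 663, 69, 341, 410, 368, 250, 902, 13, 967, 204
n=5: candidate gives 783, actual t_5 = 783 ✓
n=6: candidate gives 323, actual t_6 = 323 ✓
n=7: candidate gives 477, actual t_7 = 477 ✓
n=8: candidate gives 505, actual t_8 = 505 ✓
n=9: candidate gives 270, actual t_9 = 270 ✓
n=10: candidate gives 533, actual t_10 = 533 ✓
n=11: candidate gives 775, actual t_11 = 775 ✓
n=12: candidate gives 136, actual t_12 = 136 ✓
n=13: candidate gives 834, actual t_13 = 834 ✓
n=14: candidate gives 306, actual t_14 = 306 ✓
n=15: candidate gives 663, actual t_15 = 663 ✓
n=16: candidate gives 69, actual t_16 = 69 ✓
n=17: candidate gives 341, actual t_17 = 341 ✓
n=18: candidate gives 410, actual t_18 = 410 ✓
n=19: candidate gives 368, actual t_19 = 368 ✓
n=20: candidate gives 250, actual t_20 = 250 ✓
n=21: candidate gives 902, actual t_21 = 902 ✓
n=22: candidate gives 13, actual t_22 = 13 ✓
n=23: candidate gives 967, actual t_23 = 967 ✓
n=24: candidate gives 204, actual t_24 = 204 ✓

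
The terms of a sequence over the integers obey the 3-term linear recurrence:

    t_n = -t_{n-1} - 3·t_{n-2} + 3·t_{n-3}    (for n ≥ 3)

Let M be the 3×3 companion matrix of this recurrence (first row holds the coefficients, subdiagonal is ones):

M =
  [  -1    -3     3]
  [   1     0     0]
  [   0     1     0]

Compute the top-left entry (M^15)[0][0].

(M^15)[0][0] is the top entry after applying M 15 times to the unit state (1, 0, 0). Equivalently it is h_{17} for the auxiliary sequence (h_n) obeying the same recurrence with h_2 = 1 and h_i = 0 for 0 ≤ i < 2:
h_3 = -1·1 + -3·0 + 3·0 = -1
h_4 = -1·-1 + -3·1 + 3·0 = -2
h_5 = -1·-2 + -3·-1 + 3·1 = 8
h_6 = -1·8 + -3·-2 + 3·-1 = -5
h_7 = -1·-5 + -3·8 + 3·-2 = -25
h_8 = -1·-25 + -3·-5 + 3·8 = 64
h_9 = -1·64 + -3·-25 + 3·-5 = -4
h_10 = -1·-4 + -3·64 + 3·-25 = -263
h_11 = -1·-263 + -3·-4 + 3·64 = 467
h_12 = -1·467 + -3·-263 + 3·-4 = 310
h_13 = -1·310 + -3·467 + 3·-263 = -2500
h_14 = -1·-2500 + -3·310 + 3·467 = 2971
h_15 = -1·2971 + -3·-2500 + 3·310 = 5459
h_16 = -1·5459 + -3·2971 + 3·-2500 = -21872
h_17 = -1·-21872 + -3·5459 + 3·2971 = 14408

14408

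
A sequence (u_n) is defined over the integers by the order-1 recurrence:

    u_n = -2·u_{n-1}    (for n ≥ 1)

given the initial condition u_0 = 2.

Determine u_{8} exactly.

u_1 = -2·2 = -4
u_2 = -2·-4 = 8
u_3 = -2·8 = -16
u_4 = -2·-16 = 32
u_5 = -2·32 = -64
u_6 = -2·-64 = 128
u_7 = -2·128 = -256
u_8 = -2·-256 = 512

512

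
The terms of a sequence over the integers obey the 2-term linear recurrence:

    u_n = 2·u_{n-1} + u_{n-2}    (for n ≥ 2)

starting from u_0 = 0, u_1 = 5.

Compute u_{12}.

69300

u_2 = 2·5 + 1·0 = 10
u_3 = 2·10 + 1·5 = 25
u_4 = 2·25 + 1·10 = 60
u_5 = 2·60 + 1·25 = 145
u_6 = 2·145 + 1·60 = 350
u_7 = 2·350 + 1·145 = 845
u_8 = 2·845 + 1·350 = 2040
u_9 = 2·2040 + 1·845 = 4925
u_10 = 2·4925 + 1·2040 = 11890
u_11 = 2·11890 + 1·4925 = 28705
u_12 = 2·28705 + 1·11890 = 69300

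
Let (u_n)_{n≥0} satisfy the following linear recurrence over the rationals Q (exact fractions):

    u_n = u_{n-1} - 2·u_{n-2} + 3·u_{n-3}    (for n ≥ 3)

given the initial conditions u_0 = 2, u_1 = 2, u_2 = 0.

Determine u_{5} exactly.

u_3 = 1·0 + -2·2 + 3·2 = 2
u_4 = 1·2 + -2·0 + 3·2 = 8
u_5 = 1·8 + -2·2 + 3·0 = 4

4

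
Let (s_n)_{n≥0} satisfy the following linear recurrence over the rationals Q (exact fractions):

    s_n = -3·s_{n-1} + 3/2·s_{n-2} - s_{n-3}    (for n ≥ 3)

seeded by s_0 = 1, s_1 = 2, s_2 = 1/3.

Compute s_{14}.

s_3 = -3·1/3 + 3/2·2 + -1·1 = 1
s_4 = -3·1 + 3/2·1/3 + -1·2 = -9/2
s_5 = -3·-9/2 + 3/2·1 + -1·1/3 = 44/3
s_6 = -3·44/3 + 3/2·-9/2 + -1·1 = -207/4
s_7 = -3·-207/4 + 3/2·44/3 + -1·-9/2 = 727/4
s_8 = -3·727/4 + 3/2·-207/4 + -1·44/3 = -15301/24
s_9 = -3·-15301/24 + 3/2·727/4 + -1·-207/4 = 2237
s_10 = -3·2237 + 3/2·-15301/24 + -1·727/4 = -125585/16
s_11 = -3·-125585/16 + 3/2·2237 + -1·-15301/24 = 1321931/48
s_12 = -3·1321931/48 + 3/2·-125585/16 + -1·2237 = -3092201/32
s_13 = -3·-3092201/32 + 3/2·1321931/48 + -1·-125585/16 = 1356213/4
s_14 = -3·1356213/4 + 3/2·-3092201/32 + -1·1321931/48 = -228412205/192

-228412205/192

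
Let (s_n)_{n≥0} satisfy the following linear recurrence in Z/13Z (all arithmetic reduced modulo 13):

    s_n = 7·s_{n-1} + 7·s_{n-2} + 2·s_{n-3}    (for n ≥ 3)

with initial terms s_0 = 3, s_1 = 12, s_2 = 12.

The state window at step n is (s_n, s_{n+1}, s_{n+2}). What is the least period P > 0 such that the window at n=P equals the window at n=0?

n=0: window = (3, 12, 12)
n=1: window = (12, 12, 5)
n=2: window = (12, 5, 0)
n=3: window = (5, 0, 7)
n=4: window = (0, 7, 7)
n=5: window = (7, 7, 7)
n=6: window = (7, 7, 8)
n=7: window = (7, 8, 2)
n=8: window = (8, 2, 6)
n=9: window = (2, 6, 7)
n=10: window = (6, 7, 4)
n=11: window = (7, 4, 11)
n=12: window = (4, 11, 2)
n=13: window = (11, 2, 8)
n=14: window = (2, 8, 1)
n=15: window = (8, 1, 2)
n=16: window = (1, 2, 11)
n=17: window = (2, 11, 2)
n=18: window = (11, 2, 4)
n=19: window = (2, 4, 12)
n=20: window = (4, 12, 12)
n=21: window = (12, 12, 7)
n=22: window = (12, 7, 1)
n=23: window = (7, 1, 2)
n=24: window = (1, 2, 9)
n=25: window = (2, 9, 1)
n=26: window = (9, 1, 9)
n=27: window = (1, 9, 10)
n=28: window = (9, 10, 5)
n=29: window = (10, 5, 6)
n=30: window = (5, 6, 6)
n=31: window = (6, 6, 3)
n=32: window = (6, 3, 10)
n=33: window = (3, 10, 12)
n=34: window = (10, 12, 4)
n=35: window = (12, 4, 2)
n=36: window = (4, 2, 1)
n=37: window = (2, 1, 3)
n=38: window = (1, 3, 6)
n=39: window = (3, 6, 0)
n=40: window = (6, 0, 9)
…
n=166: window = (12, 12, 3)
n=167: window = (12, 3, 12)
n=168: window = (3, 12, 12)
window at n=168 equals window at n=0 → period = 168

168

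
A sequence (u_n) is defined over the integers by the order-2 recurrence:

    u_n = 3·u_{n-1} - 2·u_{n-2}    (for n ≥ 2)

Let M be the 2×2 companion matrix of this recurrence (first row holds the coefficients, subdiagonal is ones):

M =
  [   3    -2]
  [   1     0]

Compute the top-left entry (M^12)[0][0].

(M^12)[0][0] is the top entry after applying M 12 times to the unit state (1, 0). Equivalently it is h_{13} for the auxiliary sequence (h_n) obeying the same recurrence with h_1 = 1 and h_i = 0 for 0 ≤ i < 1:
h_2 = 3·1 + -2·0 = 3
h_3 = 3·3 + -2·1 = 7
h_4 = 3·7 + -2·3 = 15
h_5 = 3·15 + -2·7 = 31
h_6 = 3·31 + -2·15 = 63
h_7 = 3·63 + -2·31 = 127
h_8 = 3·127 + -2·63 = 255
h_9 = 3·255 + -2·127 = 511
h_10 = 3·511 + -2·255 = 1023
h_11 = 3·1023 + -2·511 = 2047
h_12 = 3·2047 + -2·1023 = 4095
h_13 = 3·4095 + -2·2047 = 8191

8191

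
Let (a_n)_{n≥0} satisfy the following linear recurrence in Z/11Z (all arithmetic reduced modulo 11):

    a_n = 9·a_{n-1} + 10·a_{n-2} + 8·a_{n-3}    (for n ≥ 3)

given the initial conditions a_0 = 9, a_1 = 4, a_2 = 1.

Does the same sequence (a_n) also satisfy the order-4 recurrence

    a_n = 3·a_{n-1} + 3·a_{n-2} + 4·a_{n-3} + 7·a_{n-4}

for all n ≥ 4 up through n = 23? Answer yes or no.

Terms a_0..a_23: 9, 4, 1, 0, 9, 1, 0, 5, 9, 10, 0, 7, 0, 4, 4, 10, 8, 6, 5, 4, 2, 10, 10, 8
n=4: candidate gives 5, actual a_4 = 9 ✗

no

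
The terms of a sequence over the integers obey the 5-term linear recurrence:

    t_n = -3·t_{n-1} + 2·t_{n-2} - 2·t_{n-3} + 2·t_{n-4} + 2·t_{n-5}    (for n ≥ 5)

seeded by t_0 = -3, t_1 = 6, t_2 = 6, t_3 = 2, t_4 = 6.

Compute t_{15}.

t_5 = -3·6 + 2·2 + -2·6 + 2·6 + 2·-3 = -20
t_6 = -3·-20 + 2·6 + -2·2 + 2·6 + 2·6 = 92
t_7 = -3·92 + 2·-20 + -2·6 + 2·2 + 2·6 = -312
t_8 = -3·-312 + 2·92 + -2·-20 + 2·6 + 2·2 = 1176
t_9 = -3·1176 + 2·-312 + -2·92 + 2·-20 + 2·6 = -4364
t_10 = -3·-4364 + 2·1176 + -2·-312 + 2·92 + 2·-20 = 16212
t_11 = -3·16212 + 2·-4364 + -2·1176 + 2·-312 + 2·92 = -60156
t_12 = -3·-60156 + 2·16212 + -2·-4364 + 2·1176 + 2·-312 = 223348
t_13 = -3·223348 + 2·-60156 + -2·16212 + 2·-4364 + 2·1176 = -829156
t_14 = -3·-829156 + 2·223348 + -2·-60156 + 2·16212 + 2·-4364 = 3078172
t_15 = -3·3078172 + 2·-829156 + -2·223348 + 2·-60156 + 2·16212 = -11427412

-11427412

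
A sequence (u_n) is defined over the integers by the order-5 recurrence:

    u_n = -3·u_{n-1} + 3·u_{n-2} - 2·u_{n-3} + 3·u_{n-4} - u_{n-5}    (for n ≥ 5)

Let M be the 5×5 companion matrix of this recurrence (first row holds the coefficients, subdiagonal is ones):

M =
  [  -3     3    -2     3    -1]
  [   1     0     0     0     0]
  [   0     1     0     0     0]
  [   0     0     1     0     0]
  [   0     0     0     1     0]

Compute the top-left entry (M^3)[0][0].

-47

(M^3)[0][0] is the top entry after applying M 3 times to the unit state (1, 0, 0, 0, 0). Equivalently it is h_{7} for the auxiliary sequence (h_n) obeying the same recurrence with h_4 = 1 and h_i = 0 for 0 ≤ i < 4:
h_5 = -3·1 + 3·0 + -2·0 + 3·0 + -1·0 = -3
h_6 = -3·-3 + 3·1 + -2·0 + 3·0 + -1·0 = 12
h_7 = -3·12 + 3·-3 + -2·1 + 3·0 + -1·0 = -47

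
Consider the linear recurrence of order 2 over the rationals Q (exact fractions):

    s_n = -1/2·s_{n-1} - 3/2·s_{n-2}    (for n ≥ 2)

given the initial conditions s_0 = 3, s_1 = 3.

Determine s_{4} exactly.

39/4

s_2 = -1/2·3 + -3/2·3 = -6
s_3 = -1/2·-6 + -3/2·3 = -3/2
s_4 = -1/2·-3/2 + -3/2·-6 = 39/4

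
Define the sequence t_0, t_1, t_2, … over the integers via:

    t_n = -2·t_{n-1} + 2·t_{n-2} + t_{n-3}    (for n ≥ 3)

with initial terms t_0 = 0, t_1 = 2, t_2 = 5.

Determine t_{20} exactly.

t_3 = -2·5 + 2·2 + 1·0 = -6
t_4 = -2·-6 + 2·5 + 1·2 = 24
t_5 = -2·24 + 2·-6 + 1·5 = -55
t_6 = -2·-55 + 2·24 + 1·-6 = 152
t_7 = -2·152 + 2·-55 + 1·24 = -390
t_8 = -2·-390 + 2·152 + 1·-55 = 1029
t_9 = -2·1029 + 2·-390 + 1·152 = -2686
t_10 = -2·-2686 + 2·1029 + 1·-390 = 7040
t_11 = -2·7040 + 2·-2686 + 1·1029 = -18423
t_12 = -2·-18423 + 2·7040 + 1·-2686 = 48240
t_13 = -2·48240 + 2·-18423 + 1·7040 = -126286
t_14 = -2·-126286 + 2·48240 + 1·-18423 = 330629
t_15 = -2·330629 + 2·-126286 + 1·48240 = -865590
t_16 = -2·-865590 + 2·330629 + 1·-126286 = 2266152
t_17 = -2·2266152 + 2·-865590 + 1·330629 = -5932855
t_18 = -2·-5932855 + 2·2266152 + 1·-865590 = 15532424
t_19 = -2·15532424 + 2·-5932855 + 1·2266152 = -40664406
t_20 = -2·-40664406 + 2·15532424 + 1·-5932855 = 106460805

106460805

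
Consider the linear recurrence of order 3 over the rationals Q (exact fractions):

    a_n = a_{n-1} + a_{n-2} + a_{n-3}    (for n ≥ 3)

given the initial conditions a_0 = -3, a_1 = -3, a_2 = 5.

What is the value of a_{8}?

a_3 = 1·5 + 1·-3 + 1·-3 = -1
a_4 = 1·-1 + 1·5 + 1·-3 = 1
a_5 = 1·1 + 1·-1 + 1·5 = 5
a_6 = 1·5 + 1·1 + 1·-1 = 5
a_7 = 1·5 + 1·5 + 1·1 = 11
a_8 = 1·11 + 1·5 + 1·5 = 21

21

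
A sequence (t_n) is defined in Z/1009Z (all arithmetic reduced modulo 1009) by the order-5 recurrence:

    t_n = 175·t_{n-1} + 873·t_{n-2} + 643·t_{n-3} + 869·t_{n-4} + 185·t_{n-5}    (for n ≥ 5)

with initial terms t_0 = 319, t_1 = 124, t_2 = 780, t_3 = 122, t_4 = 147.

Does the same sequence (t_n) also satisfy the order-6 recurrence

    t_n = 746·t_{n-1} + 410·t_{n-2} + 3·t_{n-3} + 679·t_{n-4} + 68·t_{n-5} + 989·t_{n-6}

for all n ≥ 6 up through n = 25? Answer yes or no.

Terms t_0..t_25: 319, 124, 780, 122, 147, 405, 691, 21, 574, 839, 918, 708, 941, 622, 691, 761, 479, 84, 132, 935, 980, 235, 601, 556, 644, 833
n=6: candidate gives 464, actual t_6 = 691 ✗

no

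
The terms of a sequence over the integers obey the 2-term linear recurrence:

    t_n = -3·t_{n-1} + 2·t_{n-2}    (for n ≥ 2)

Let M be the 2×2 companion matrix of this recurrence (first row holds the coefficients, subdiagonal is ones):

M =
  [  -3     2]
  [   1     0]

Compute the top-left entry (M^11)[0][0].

-1010295

(M^11)[0][0] is the top entry after applying M 11 times to the unit state (1, 0). Equivalently it is h_{12} for the auxiliary sequence (h_n) obeying the same recurrence with h_1 = 1 and h_i = 0 for 0 ≤ i < 1:
h_2 = -3·1 + 2·0 = -3
h_3 = -3·-3 + 2·1 = 11
h_4 = -3·11 + 2·-3 = -39
h_5 = -3·-39 + 2·11 = 139
h_6 = -3·139 + 2·-39 = -495
h_7 = -3·-495 + 2·139 = 1763
h_8 = -3·1763 + 2·-495 = -6279
h_9 = -3·-6279 + 2·1763 = 22363
h_10 = -3·22363 + 2·-6279 = -79647
h_11 = -3·-79647 + 2·22363 = 283667
h_12 = -3·283667 + 2·-79647 = -1010295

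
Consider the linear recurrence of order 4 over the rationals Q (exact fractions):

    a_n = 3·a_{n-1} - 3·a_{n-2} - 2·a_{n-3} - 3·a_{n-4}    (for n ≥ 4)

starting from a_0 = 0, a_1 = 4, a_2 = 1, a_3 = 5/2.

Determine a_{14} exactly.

-11498

a_4 = 3·5/2 + -3·1 + -2·4 + -3·0 = -7/2
a_5 = 3·-7/2 + -3·5/2 + -2·1 + -3·4 = -32
a_6 = 3·-32 + -3·-7/2 + -2·5/2 + -3·1 = -187/2
a_7 = 3·-187/2 + -3·-32 + -2·-7/2 + -3·5/2 = -185
a_8 = 3·-185 + -3·-187/2 + -2·-32 + -3·-7/2 = -200
a_9 = 3·-200 + -3·-185 + -2·-187/2 + -3·-32 = 238
a_10 = 3·238 + -3·-200 + -2·-185 + -3·-187/2 = 3929/2
a_11 = 3·3929/2 + -3·238 + -2·-200 + -3·-185 = 12269/2
a_12 = 3·12269/2 + -3·3929/2 + -2·238 + -3·-200 = 12634
a_13 = 3·12634 + -3·12269/2 + -2·3929/2 + -3·238 = 29711/2
a_14 = 3·29711/2 + -3·12634 + -2·12269/2 + -3·3929/2 = -11498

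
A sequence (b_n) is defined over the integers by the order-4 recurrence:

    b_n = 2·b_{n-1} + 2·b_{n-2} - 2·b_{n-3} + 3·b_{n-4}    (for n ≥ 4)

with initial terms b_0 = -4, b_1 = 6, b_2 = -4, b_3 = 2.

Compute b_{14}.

b_4 = 2·2 + 2·-4 + -2·6 + 3·-4 = -28
b_5 = 2·-28 + 2·2 + -2·-4 + 3·6 = -26
b_6 = 2·-26 + 2·-28 + -2·2 + 3·-4 = -124
b_7 = 2·-124 + 2·-26 + -2·-28 + 3·2 = -238
b_8 = 2·-238 + 2·-124 + -2·-26 + 3·-28 = -756
b_9 = 2·-756 + 2·-238 + -2·-124 + 3·-26 = -1818
b_10 = 2·-1818 + 2·-756 + -2·-238 + 3·-124 = -5044
b_11 = 2·-5044 + 2·-1818 + -2·-756 + 3·-238 = -12926
b_12 = 2·-12926 + 2·-5044 + -2·-1818 + 3·-756 = -34572
b_13 = 2·-34572 + 2·-12926 + -2·-5044 + 3·-1818 = -90362
b_14 = 2·-90362 + 2·-34572 + -2·-12926 + 3·-5044 = -239148

-239148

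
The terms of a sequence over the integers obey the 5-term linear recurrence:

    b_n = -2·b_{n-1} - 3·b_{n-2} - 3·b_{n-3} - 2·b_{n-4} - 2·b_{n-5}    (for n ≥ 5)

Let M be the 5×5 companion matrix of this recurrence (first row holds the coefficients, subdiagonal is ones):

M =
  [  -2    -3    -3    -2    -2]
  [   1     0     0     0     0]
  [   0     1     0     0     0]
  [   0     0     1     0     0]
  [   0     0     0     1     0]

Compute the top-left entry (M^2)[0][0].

(M^2)[0][0] is the top entry after applying M 2 times to the unit state (1, 0, 0, 0, 0). Equivalently it is h_{6} for the auxiliary sequence (h_n) obeying the same recurrence with h_4 = 1 and h_i = 0 for 0 ≤ i < 4:
h_5 = -2·1 + -3·0 + -3·0 + -2·0 + -2·0 = -2
h_6 = -2·-2 + -3·1 + -3·0 + -2·0 + -2·0 = 1

1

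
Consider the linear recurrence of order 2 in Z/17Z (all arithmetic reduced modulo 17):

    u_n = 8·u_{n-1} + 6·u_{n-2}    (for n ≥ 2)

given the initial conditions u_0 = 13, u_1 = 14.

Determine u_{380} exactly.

13

u_2 = 8·14 + 6·13 = 3
u_3 = 8·3 + 6·14 = 6
u_4 = 8·6 + 6·3 = 15
u_5 = 8·15 + 6·6 = 3
u_6 = 8·3 + 6·15 = 12
u_7 = 8·12 + 6·3 = 12
Continuing the recurrence:
  u_8 = 15;  u_9 = 5;  u_10 = 11;  u_11 = 16;  u_12 = 7;  u_13 = 16
  u_14 = 0;  u_15 = 11;  u_16 = 3;  u_17 = 5;  u_18 = 7;  u_19 = 1
  u_20 = 16;  u_21 = 15;  u_22 = 12;  u_23 = 16;  u_24 = 13;  u_25 = 13
  u_26 = 12;  u_27 = 4;  u_28 = 2;  u_29 = 6;  u_30 = 9;  u_31 = 6
  u_32 = 0;  u_33 = 2;  u_34 = 16;  u_35 = 4;  u_36 = 9;  u_37 = 11
  u_38 = 6;  u_39 = 12;  u_40 = 13;  u_41 = 6;  u_42 = 7;  u_43 = 7
  u_44 = 13;  u_45 = 10;  u_46 = 5;  u_47 = 15;  u_48 = 14;  u_49 = 15
  u_50 = 0;  u_51 = 5;  u_52 = 6;  u_53 = 10;  u_54 = 14;  u_55 = 2
  u_56 = 15;  u_57 = 13;  u_58 = 7;  u_59 = 15;  u_60 = 9;  u_61 = 9
  u_62 = 7;  u_63 = 8;  u_64 = 4;  u_65 = 12;  u_66 = 1;  u_67 = 12
  u_68 = 0;  u_69 = 4;  u_70 = 15;  u_71 = 8;  u_72 = 1;  u_73 = 5
  u_74 = 12;  u_75 = 7;  u_76 = 9;  u_77 = 12;  u_78 = 14;  u_79 = 14
  u_80 = 9;  u_81 = 3;  u_82 = 10;  u_83 = 13;  u_84 = 11;  u_85 = 13
  u_86 = 0;  u_87 = 10;  u_88 = 12;  u_89 = 3;  u_90 = 11;  u_91 = 4
  u_92 = 13;  u_93 = 9;  u_94 = 14;  u_95 = 13;  u_96 = 1;  u_97 = 1
  u_98 = 14;  u_99 = 16;  u_100 = 8;  u_101 = 7;  u_102 = 2;  u_103 = 7
  u_104 = 0;  u_105 = 8;  u_106 = 13;  u_107 = 16;  u_108 = 2;  u_109 = 10
  u_110 = 7;  u_111 = 14;  u_112 = 1;  u_113 = 7;  u_114 = 11;  u_115 = 11
  u_116 = 1;  u_117 = 6;  u_118 = 3;  u_119 = 9;  u_120 = 5;  u_121 = 9
  u_122 = 0;  u_123 = 3;  u_124 = 7;  u_125 = 6;  u_126 = 5;  u_127 = 8
  u_128 = 9;  u_129 = 1;  u_130 = 11;  u_131 = 9;  u_132 = 2;  u_133 = 2
  u_134 = 11;  u_135 = 15;  u_136 = 16;  u_137 = 14;  u_138 = 4;  u_139 = 14
  u_140 = 0;  u_141 = 16;  u_142 = 9;  u_143 = 15;  u_144 = 4;  u_145 = 3
  u_146 = 14;  u_147 = 11;  u_148 = 2;  u_149 = 14;  u_150 = 5;  u_151 = 5
  u_152 = 2;  u_153 = 12;  u_154 = 6;  u_155 = 1;  u_156 = 10;  u_157 = 1
  u_158 = 0;  u_159 = 6;  u_160 = 14;  u_161 = 12;  u_162 = 10;  u_163 = 16
  u_164 = 1;  u_165 = 2;  u_166 = 5;  u_167 = 1;  u_168 = 4;  u_169 = 4
  u_170 = 5;  u_171 = 13;  u_172 = 15;  u_173 = 11;  u_174 = 8;  u_175 = 11
  u_176 = 0;  u_177 = 15;  u_178 = 1;  u_179 = 13;  u_180 = 8;  u_181 = 6
  u_182 = 11;  u_183 = 5;  u_184 = 4;  u_185 = 11;  u_186 = 10;  u_187 = 10
  u_188 = 4;  u_189 = 7;  u_190 = 12;  u_191 = 2;  u_192 = 3;  u_193 = 2
  u_194 = 0;  u_195 = 12;  u_196 = 11;  u_197 = 7;  u_198 = 3;  u_199 = 15
  u_200 = 2;  u_201 = 4;  u_202 = 10;  u_203 = 2;  u_204 = 8;  u_205 = 8
  u_206 = 10;  u_207 = 9;  u_208 = 13;  u_209 = 5;  u_210 = 16;  u_211 = 5
  u_212 = 0;  u_213 = 13;  u_214 = 2;  u_215 = 9;  u_216 = 16;  u_217 = 12
  u_218 = 5;  u_219 = 10;  u_220 = 8;  u_221 = 5;  u_222 = 3;  u_223 = 3
  u_224 = 8;  u_225 = 14;  u_226 = 7;  u_227 = 4;  u_228 = 6;  u_229 = 4
  u_230 = 0;  u_231 = 7;  u_232 = 5;  u_233 = 14;  u_234 = 6;  u_235 = 13
  u_236 = 4;  u_237 = 8;  u_238 = 3;  u_239 = 4;  u_240 = 16;  u_241 = 16
  u_242 = 3;  u_243 = 1;  u_244 = 9;  u_245 = 10;  u_246 = 15;  u_247 = 10
  u_248 = 0;  u_249 = 9;  u_250 = 4;  u_251 = 1;  u_252 = 15;  u_253 = 7
  u_254 = 10;  u_255 = 3;  u_256 = 16;  u_257 = 10;  u_258 = 6;  u_259 = 6
  u_260 = 16;  u_261 = 11;  u_262 = 14;  u_263 = 8;  u_264 = 12;  u_265 = 8
  u_266 = 0;  u_267 = 14;  u_268 = 10;  u_269 = 11;  u_270 = 12;  u_271 = 9
  u_272 = 8;  u_273 = 16;  u_274 = 6;  u_275 = 8;  u_276 = 15;  u_277 = 15
  u_278 = 6;  u_279 = 2;  u_280 = 1;  u_281 = 3;  u_282 = 13;  u_283 = 3
  u_284 = 0;  u_285 = 1;  u_286 = 8;  u_287 = 2;  u_288 = 13;  u_289 = 14
  u_290 = 3;  u_291 = 6;  u_292 = 15;  u_293 = 3;  u_294 = 12;  u_295 = 12
  u_296 = 15;  u_297 = 5;  u_298 = 11;  u_299 = 16;  u_300 = 7;  u_301 = 16
  u_302 = 0;  u_303 = 11;  u_304 = 3;  u_305 = 5;  u_306 = 7;  u_307 = 1
  u_308 = 16;  u_309 = 15;  u_310 = 12;  u_311 = 16;  u_312 = 13;  u_313 = 13
  u_314 = 12;  u_315 = 4;  u_316 = 2;  u_317 = 6;  u_318 = 9;  u_319 = 6
  u_320 = 0;  u_321 = 2;  u_322 = 16;  u_323 = 4;  u_324 = 9;  u_325 = 11
  u_326 = 6;  u_327 = 12;  u_328 = 13;  u_329 = 6;  u_330 = 7;  u_331 = 7
  u_332 = 13;  u_333 = 10;  u_334 = 5;  u_335 = 15;  u_336 = 14;  u_337 = 15
  u_338 = 0;  u_339 = 5;  u_340 = 6;  u_341 = 10;  u_342 = 14;  u_343 = 2
  u_344 = 15;  u_345 = 13;  u_346 = 7;  u_347 = 15;  u_348 = 9;  u_349 = 9
  u_350 = 7;  u_351 = 8;  u_352 = 4;  u_353 = 12;  u_354 = 1;  u_355 = 12
  u_356 = 0;  u_357 = 4;  u_358 = 15;  u_359 = 8;  u_360 = 1;  u_361 = 5
  u_362 = 12;  u_363 = 7;  u_364 = 9;  u_365 = 12;  u_366 = 14;  u_367 = 14
  u_368 = 9;  u_369 = 3;  u_370 = 10;  u_371 = 13;  u_372 = 11;  u_373 = 13
  u_374 = 0;  u_375 = 10;  u_376 = 12;  u_377 = 3;  u_378 = 11
u_379 = 8·11 + 6·3 = 4
u_380 = 8·4 + 6·11 = 13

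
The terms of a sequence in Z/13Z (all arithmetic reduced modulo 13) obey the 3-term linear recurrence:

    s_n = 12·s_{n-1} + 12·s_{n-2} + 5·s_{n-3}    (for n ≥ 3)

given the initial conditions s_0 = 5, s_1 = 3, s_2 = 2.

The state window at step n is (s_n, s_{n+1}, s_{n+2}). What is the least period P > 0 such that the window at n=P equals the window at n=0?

168

n=0: window = (5, 3, 2)
n=1: window = (3, 2, 7)
n=2: window = (2, 7, 6)
n=3: window = (7, 6, 10)
n=4: window = (6, 10, 6)
n=5: window = (10, 6, 1)
n=6: window = (6, 1, 4)
n=7: window = (1, 4, 12)
n=8: window = (4, 12, 2)
n=9: window = (12, 2, 6)
n=10: window = (2, 6, 0)
n=11: window = (6, 0, 4)
n=12: window = (0, 4, 0)
n=13: window = (4, 0, 9)
n=14: window = (0, 9, 11)
n=15: window = (9, 11, 6)
n=16: window = (11, 6, 2)
n=17: window = (6, 2, 8)
n=18: window = (2, 8, 7)
n=19: window = (8, 7, 8)
n=20: window = (7, 8, 12)
n=21: window = (8, 12, 2)
n=22: window = (12, 2, 0)
n=23: window = (2, 0, 6)
n=24: window = (0, 6, 4)
n=25: window = (6, 4, 3)
n=26: window = (4, 3, 10)
n=27: window = (3, 10, 7)
n=28: window = (10, 7, 11)
n=29: window = (7, 11, 6)
n=30: window = (11, 6, 5)
n=31: window = (6, 5, 5)
n=32: window = (5, 5, 7)
n=33: window = (5, 7, 0)
n=34: window = (7, 0, 5)
n=35: window = (0, 5, 4)
n=36: window = (5, 4, 4)
n=37: window = (4, 4, 4)
n=38: window = (4, 4, 12)
n=39: window = (4, 12, 4)
n=40: window = (12, 4, 4)
…
n=166: window = (2, 2, 5)
n=167: window = (2, 5, 3)
n=168: window = (5, 3, 2)
window at n=168 equals window at n=0 → period = 168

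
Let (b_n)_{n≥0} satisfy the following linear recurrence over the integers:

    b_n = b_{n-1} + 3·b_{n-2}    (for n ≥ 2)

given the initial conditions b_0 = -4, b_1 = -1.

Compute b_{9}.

b_2 = 1·-1 + 3·-4 = -13
b_3 = 1·-13 + 3·-1 = -16
b_4 = 1·-16 + 3·-13 = -55
b_5 = 1·-55 + 3·-16 = -103
b_6 = 1·-103 + 3·-55 = -268
b_7 = 1·-268 + 3·-103 = -577
b_8 = 1·-577 + 3·-268 = -1381
b_9 = 1·-1381 + 3·-577 = -3112

-3112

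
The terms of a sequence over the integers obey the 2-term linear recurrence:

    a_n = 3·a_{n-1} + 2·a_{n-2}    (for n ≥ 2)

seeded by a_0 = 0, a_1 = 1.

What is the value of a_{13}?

3598219

a_2 = 3·1 + 2·0 = 3
a_3 = 3·3 + 2·1 = 11
a_4 = 3·11 + 2·3 = 39
a_5 = 3·39 + 2·11 = 139
a_6 = 3·139 + 2·39 = 495
a_7 = 3·495 + 2·139 = 1763
a_8 = 3·1763 + 2·495 = 6279
a_9 = 3·6279 + 2·1763 = 22363
a_10 = 3·22363 + 2·6279 = 79647
a_11 = 3·79647 + 2·22363 = 283667
a_12 = 3·283667 + 2·79647 = 1010295
a_13 = 3·1010295 + 2·283667 = 3598219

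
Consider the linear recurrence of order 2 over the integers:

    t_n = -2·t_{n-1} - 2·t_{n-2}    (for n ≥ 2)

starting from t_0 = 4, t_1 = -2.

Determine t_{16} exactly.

1024

t_2 = -2·-2 + -2·4 = -4
t_3 = -2·-4 + -2·-2 = 12
t_4 = -2·12 + -2·-4 = -16
t_5 = -2·-16 + -2·12 = 8
t_6 = -2·8 + -2·-16 = 16
t_7 = -2·16 + -2·8 = -48
t_8 = -2·-48 + -2·16 = 64
t_9 = -2·64 + -2·-48 = -32
t_10 = -2·-32 + -2·64 = -64
t_11 = -2·-64 + -2·-32 = 192
t_12 = -2·192 + -2·-64 = -256
t_13 = -2·-256 + -2·192 = 128
t_14 = -2·128 + -2·-256 = 256
t_15 = -2·256 + -2·128 = -768
t_16 = -2·-768 + -2·256 = 1024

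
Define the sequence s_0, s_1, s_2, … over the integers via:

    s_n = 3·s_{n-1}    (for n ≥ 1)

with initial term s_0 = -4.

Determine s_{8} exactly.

-26244

s_1 = 3·-4 = -12
s_2 = 3·-12 = -36
s_3 = 3·-36 = -108
s_4 = 3·-108 = -324
s_5 = 3·-324 = -972
s_6 = 3·-972 = -2916
s_7 = 3·-2916 = -8748
s_8 = 3·-8748 = -26244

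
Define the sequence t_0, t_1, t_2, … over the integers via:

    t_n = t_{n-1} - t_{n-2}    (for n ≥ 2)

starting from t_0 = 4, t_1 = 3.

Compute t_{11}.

1

t_2 = 1·3 + -1·4 = -1
t_3 = 1·-1 + -1·3 = -4
t_4 = 1·-4 + -1·-1 = -3
t_5 = 1·-3 + -1·-4 = 1
t_6 = 1·1 + -1·-3 = 4
t_7 = 1·4 + -1·1 = 3
t_8 = 1·3 + -1·4 = -1
t_9 = 1·-1 + -1·3 = -4
t_10 = 1·-4 + -1·-1 = -3
t_11 = 1·-3 + -1·-4 = 1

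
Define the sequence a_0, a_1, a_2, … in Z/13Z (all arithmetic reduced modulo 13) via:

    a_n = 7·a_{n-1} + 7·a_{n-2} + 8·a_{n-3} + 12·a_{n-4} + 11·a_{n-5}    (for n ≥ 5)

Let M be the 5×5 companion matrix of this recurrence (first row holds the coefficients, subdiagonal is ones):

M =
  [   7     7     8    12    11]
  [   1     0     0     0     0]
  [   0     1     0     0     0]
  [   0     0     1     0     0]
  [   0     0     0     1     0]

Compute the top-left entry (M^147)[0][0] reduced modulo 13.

(M^147)[0][0] is the top entry after applying M 147 times to the unit state (1, 0, 0, 0, 0). Equivalently it is h_{151} for the auxiliary sequence (h_n) obeying the same recurrence with h_4 = 1 and h_i = 0 for 0 ≤ i < 4:
h_5 = 7·1 + 7·0 + 8·0 + 12·0 + 11·0 = 7
h_6 = 7·7 + 7·1 + 8·0 + 12·0 + 11·0 = 4
h_7 = 7·4 + 7·7 + 8·1 + 12·0 + 11·0 = 7
h_8 = 7·7 + 7·4 + 8·7 + 12·1 + 11·0 = 2
h_9 = 7·2 + 7·7 + 8·4 + 12·7 + 11·1 = 8
h_10 = 7·8 + 7·2 + 8·7 + 12·4 + 11·7 = 4
Continuing the recurrence:
  h_11 = 7;  h_12 = 8;  h_13 = 8;  h_14 = 5;  h_15 = 10;  h_16 = 4
  h_17 = 10;  h_18 = 1;  h_19 = 11;  h_20 = 10;  h_21 = 7;  h_22 = 4
  h_23 = 1;  h_24 = 7;  h_25 = 9;  h_26 = 11;  h_27 = 5;  h_28 = 6
  h_29 = 12;  h_30 = 7;  h_31 = 11;  h_32 = 11;  h_33 = 4;  h_34 = 6
  h_35 = 3;  h_36 = 10;  h_37 = 9;  h_38 = 0;  h_39 = 11;  h_40 = 3
  h_41 = 4;  h_42 = 2;  h_43 = 3;  h_44 = 3;  h_45 = 9;  h_46 = 7
  h_47 = 12;  h_48 = 1;  h_49 = 2;  h_50 = 1;  h_51 = 3;  h_52 = 6
  h_53 = 2;  h_54 = 10;  h_55 = 10;  h_56 = 1;  h_57 = 0;  h_58 = 8
  h_59 = 8;  h_60 = 0;  h_61 = 1;  h_62 = 11;  h_63 = 8;  h_64 = 8
  h_65 = 4;  h_66 = 5;  h_67 = 6;  h_68 = 7;  h_69 = 7;  h_70 = 3
  h_71 = 6;  h_72 = 9;  h_73 = 4;  h_74 = 5;  h_75 = 6;  h_76 = 10
  h_77 = 0;  h_78 = 1;  h_79 = 6;  h_80 = 1;  h_81 = 11;  h_82 = 1
  h_83 = 6;  h_84 = 7;  h_85 = 8;  h_86 = 0;  h_87 = 0;  h_88 = 6
  h_89 = 7;  h_90 = 10;  h_91 = 11;  h_92 = 2;  h_93 = 9;  h_94 = 11
  h_95 = 8;  h_96 = 12;  h_97 = 7;  h_98 = 12;  h_99 = 4;  h_100 = 10
  h_101 = 7;  h_102 = 8;  h_103 = 1;  h_104 = 10;  h_105 = 10;  h_106 = 9
  h_107 = 1;  h_108 = 8;  h_109 = 1;  h_110 = 3;  h_111 = 8;  h_112 = 10
  h_113 = 3;  h_114 = 7;  h_115 = 6;  h_116 = 11;  h_117 = 9;  h_118 = 6
  h_119 = 4;  h_120 = 2;  h_121 = 7;  h_122 = 6;  h_123 = 0;  h_124 = 10
  h_125 = 3;  h_126 = 6;  h_127 = 1;  h_128 = 11;  h_129 = 5;  h_130 = 4
  h_131 = 8;  h_132 = 7;  h_133 = 6;  h_134 = 11;  h_135 = 3;  h_136 = 6
  h_137 = 1;  h_138 = 11;  h_139 = 3;  h_140 = 3;  h_141 = 0;  h_142 = 6
  h_143 = 2;  h_144 = 8;  h_145 = 8;  h_146 = 5;  h_147 = 11;  h_148 = 8
  h_149 = 6
h_150 = 7·6 + 7·8 + 8·11 + 12·5 + 11·8 = 9
h_151 = 7·9 + 7·6 + 8·8 + 12·11 + 11·5 = 5

5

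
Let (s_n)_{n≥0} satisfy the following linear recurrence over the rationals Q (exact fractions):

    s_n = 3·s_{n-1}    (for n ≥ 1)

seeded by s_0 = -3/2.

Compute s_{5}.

-729/2

s_1 = 3·-3/2 = -9/2
s_2 = 3·-9/2 = -27/2
s_3 = 3·-27/2 = -81/2
s_4 = 3·-81/2 = -243/2
s_5 = 3·-243/2 = -729/2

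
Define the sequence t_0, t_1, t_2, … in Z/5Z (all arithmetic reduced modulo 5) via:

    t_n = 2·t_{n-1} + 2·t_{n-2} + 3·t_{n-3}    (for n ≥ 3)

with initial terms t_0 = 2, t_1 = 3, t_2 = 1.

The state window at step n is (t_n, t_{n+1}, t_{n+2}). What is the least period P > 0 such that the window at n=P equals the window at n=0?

n=0: window = (2, 3, 1)
n=1: window = (3, 1, 4)
n=2: window = (1, 4, 4)
n=3: window = (4, 4, 4)
n=4: window = (4, 4, 3)
n=5: window = (4, 3, 1)
n=6: window = (3, 1, 0)
n=7: window = (1, 0, 1)
n=8: window = (0, 1, 0)
n=9: window = (1, 0, 2)
n=10: window = (0, 2, 2)
n=11: window = (2, 2, 3)
n=12: window = (2, 3, 1)
window at n=12 equals window at n=0 → period = 12

12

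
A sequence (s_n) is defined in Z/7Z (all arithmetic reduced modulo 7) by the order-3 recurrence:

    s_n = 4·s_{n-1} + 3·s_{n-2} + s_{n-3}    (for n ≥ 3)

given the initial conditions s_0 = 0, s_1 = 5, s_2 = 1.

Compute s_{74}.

s_3 = 4·1 + 3·5 + 1·0 = 5
s_4 = 4·5 + 3·1 + 1·5 = 0
s_5 = 4·0 + 3·5 + 1·1 = 2
s_6 = 4·2 + 3·0 + 1·5 = 6
s_7 = 4·6 + 3·2 + 1·0 = 2
s_8 = 4·2 + 3·6 + 1·2 = 0
s_9 = 4·0 + 3·2 + 1·6 = 5
s_10 = 4·5 + 3·0 + 1·2 = 1
(s_8, s_9, s_10) = (0, 5, 1) = (s_0, s_1, s_2), so the sequence has period 8.
74 ≡ 2 (mod 8), hence s_74 = s_2 = 1.

1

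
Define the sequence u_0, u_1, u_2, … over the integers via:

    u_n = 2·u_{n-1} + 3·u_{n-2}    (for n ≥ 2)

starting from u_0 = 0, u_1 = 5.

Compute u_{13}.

1992905

u_2 = 2·5 + 3·0 = 10
u_3 = 2·10 + 3·5 = 35
u_4 = 2·35 + 3·10 = 100
u_5 = 2·100 + 3·35 = 305
u_6 = 2·305 + 3·100 = 910
u_7 = 2·910 + 3·305 = 2735
u_8 = 2·2735 + 3·910 = 8200
u_9 = 2·8200 + 3·2735 = 24605
u_10 = 2·24605 + 3·8200 = 73810
u_11 = 2·73810 + 3·24605 = 221435
u_12 = 2·221435 + 3·73810 = 664300
u_13 = 2·664300 + 3·221435 = 1992905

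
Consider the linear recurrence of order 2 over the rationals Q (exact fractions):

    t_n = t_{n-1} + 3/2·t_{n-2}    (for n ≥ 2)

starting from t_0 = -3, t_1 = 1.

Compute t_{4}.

t_2 = 1·1 + 3/2·-3 = -7/2
t_3 = 1·-7/2 + 3/2·1 = -2
t_4 = 1·-2 + 3/2·-7/2 = -29/4

-29/4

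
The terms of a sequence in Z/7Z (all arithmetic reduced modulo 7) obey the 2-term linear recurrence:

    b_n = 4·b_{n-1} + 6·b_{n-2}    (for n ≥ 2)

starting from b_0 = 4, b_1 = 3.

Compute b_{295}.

6

b_2 = 4·3 + 6·4 = 1
b_3 = 4·1 + 6·3 = 1
b_4 = 4·1 + 6·1 = 3
b_5 = 4·3 + 6·1 = 4
b_6 = 4·4 + 6·3 = 6
b_7 = 4·6 + 6·4 = 6
b_8 = 4·6 + 6·6 = 4
b_9 = 4·4 + 6·6 = 3
(b_8, b_9) = (4, 3) = (b_0, b_1), so the sequence has period 8.
295 ≡ 7 (mod 8), hence b_295 = b_7 = 6.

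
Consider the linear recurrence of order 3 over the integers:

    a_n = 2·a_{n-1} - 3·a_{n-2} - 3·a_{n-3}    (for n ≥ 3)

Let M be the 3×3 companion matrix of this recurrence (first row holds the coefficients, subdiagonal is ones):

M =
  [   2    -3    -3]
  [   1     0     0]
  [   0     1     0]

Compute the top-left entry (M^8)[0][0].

(M^8)[0][0] is the top entry after applying M 8 times to the unit state (1, 0, 0). Equivalently it is h_{10} for the auxiliary sequence (h_n) obeying the same recurrence with h_2 = 1 and h_i = 0 for 0 ≤ i < 2:
h_3 = 2·1 + -3·0 + -3·0 = 2
h_4 = 2·2 + -3·1 + -3·0 = 1
h_5 = 2·1 + -3·2 + -3·1 = -7
h_6 = 2·-7 + -3·1 + -3·2 = -23
h_7 = 2·-23 + -3·-7 + -3·1 = -28
h_8 = 2·-28 + -3·-23 + -3·-7 = 34
h_9 = 2·34 + -3·-28 + -3·-23 = 221
h_10 = 2·221 + -3·34 + -3·-28 = 424

424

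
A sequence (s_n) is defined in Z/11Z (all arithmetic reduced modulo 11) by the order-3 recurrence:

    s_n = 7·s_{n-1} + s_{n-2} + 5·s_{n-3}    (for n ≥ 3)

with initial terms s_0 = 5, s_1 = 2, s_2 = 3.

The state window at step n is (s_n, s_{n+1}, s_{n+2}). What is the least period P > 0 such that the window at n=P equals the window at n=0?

n=0: window = (5, 2, 3)
n=1: window = (2, 3, 4)
n=2: window = (3, 4, 8)
n=3: window = (4, 8, 9)
n=4: window = (8, 9, 3)
n=5: window = (9, 3, 4)
n=6: window = (3, 4, 10)
n=7: window = (4, 10, 1)
n=8: window = (10, 1, 4)
n=9: window = (1, 4, 2)
n=10: window = (4, 2, 1)
n=11: window = (2, 1, 7)
n=12: window = (1, 7, 5)
n=13: window = (7, 5, 3)
n=14: window = (5, 3, 6)
n=15: window = (3, 6, 4)
n=16: window = (6, 4, 5)
n=17: window = (4, 5, 3)
n=18: window = (5, 3, 2)
n=19: window = (3, 2, 9)
n=20: window = (2, 9, 3)
n=21: window = (9, 3, 7)
n=22: window = (3, 7, 9)
n=23: window = (7, 9, 8)
n=24: window = (9, 8, 1)
n=25: window = (8, 1, 5)
n=26: window = (1, 5, 10)
n=27: window = (5, 10, 3)
n=28: window = (10, 3, 1)
n=29: window = (3, 1, 5)
n=30: window = (1, 5, 7)
n=31: window = (5, 7, 4)
n=32: window = (7, 4, 5)
n=33: window = (4, 5, 8)
n=34: window = (5, 8, 4)
n=35: window = (8, 4, 6)
n=36: window = (4, 6, 9)
n=37: window = (6, 9, 1)
n=38: window = (9, 1, 2)
n=39: window = (1, 2, 5)
n=40: window = (2, 5, 9)
…
n=58: window = (9, 10, 5)
n=59: window = (10, 5, 2)
n=60: window = (5, 2, 3)
window at n=60 equals window at n=0 → period = 60

60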